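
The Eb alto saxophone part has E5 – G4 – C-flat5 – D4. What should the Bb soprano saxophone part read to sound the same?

A4 C4 Fb4 G3

First find concert pitch: the Eb alto saxophone sounds a major sixth below written, so E5 G4 C-flat5 D4 sounds G4 Bb3 Ebb4 F3.
Then write for Bb soprano saxophone: it sounds a major second below written, so the part must be a major second above concert.
G4 → A4
Bb3 → C4
Ebb4 → Fb4
F3 → G3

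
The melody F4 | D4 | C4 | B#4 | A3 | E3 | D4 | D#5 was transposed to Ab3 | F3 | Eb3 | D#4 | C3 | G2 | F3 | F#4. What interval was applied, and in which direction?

down a major sixth

From F4 to Ab3 is 6 letter names — a sixth of some quality.
Ab3 to F4 is 9 semitones, which makes it a major sixth; the second version is lower, so the direction is down.
Checking another pair — D#5 → F#4 — gives the same interval.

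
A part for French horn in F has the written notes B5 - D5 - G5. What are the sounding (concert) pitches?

E5 G4 C5

Written C4 on the French horn in F sounds as F3, a perfect fifth lower; apply that shift to every note.
B5 → E5
D5 → G4
G5 → C5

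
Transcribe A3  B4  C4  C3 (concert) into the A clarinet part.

C4 D5 Eb4 Eb3

Written C4 sounds as A3 on the A clarinet, so concert pitches are written a minor third up.
A3 gives C4
B4 gives D5
C4 gives Eb4
C3 gives Eb3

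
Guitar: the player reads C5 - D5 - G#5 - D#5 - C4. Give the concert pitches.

C4 D4 G#4 D#4 C3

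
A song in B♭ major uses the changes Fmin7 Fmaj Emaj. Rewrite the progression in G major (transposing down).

Dmin7 Dmaj C#maj

B♭ major down to G major is a minor third; each chord root moves by that interval while the quality stays the same.
Fmin7: root F down a minor third → D, giving Dmin7.
Fmaj: root F down a minor third → D, giving Dmaj.
Emaj: root E down a minor third → C#, giving C#maj.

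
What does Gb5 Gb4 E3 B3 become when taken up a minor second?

Abb5 Abb4 F3 C4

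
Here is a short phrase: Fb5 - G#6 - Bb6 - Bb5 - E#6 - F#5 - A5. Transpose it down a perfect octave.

Fb5 → Fb4
G#6 → G#5
Bb6 → Bb5
Bb5 → Bb4
E#6 → E#5
F#5 → F#4
A5 → A4

Fb4 G#5 Bb5 Bb4 E#5 F#4 A4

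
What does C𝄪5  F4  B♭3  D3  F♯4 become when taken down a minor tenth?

A##3 D3 G2 B1 D#3

A minor tenth down from C##5 gives A##3.
F4 down a minor tenth is D3.
Bb3: a tenth down reaches G, and 15 semitones makes it G2.
A minor tenth down from D3 gives B1.
F#4: a tenth down reaches D, and 15 semitones makes it D#3.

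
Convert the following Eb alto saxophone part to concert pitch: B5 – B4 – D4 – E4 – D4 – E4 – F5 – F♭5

D5 D4 F3 G3 F3 G3 Ab4 Abb4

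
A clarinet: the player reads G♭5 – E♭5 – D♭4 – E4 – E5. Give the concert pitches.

Eb5 C5 Bb3 C#4 C#5

The A clarinet sounds a minor third below written, so transpose each written note down a minor third.
Gb5 gives Eb5
Eb5 gives C5
Db4 gives Bb3
E4 gives C#4
E5 gives C#5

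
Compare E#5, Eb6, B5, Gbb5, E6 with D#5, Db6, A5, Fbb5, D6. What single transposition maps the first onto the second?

down a major second

Take the first pair: E#5 → D#5. E to D spans 2 letter names, so the interval is some kind of second.
D#5 to E#5 is 2 semitones, which makes it a major second; the second version is lower, so the direction is down.
Checking another pair — E6 → D6 — gives the same interval.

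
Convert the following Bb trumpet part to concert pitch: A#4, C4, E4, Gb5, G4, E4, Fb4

G#4 Bb3 D4 Fb5 F4 D4 Ebb4

The Bb trumpet sounds a major second below written, so transpose each written note down a major second.
A#4 to G#4
C4 to Bb3
E4 to D4
Gb5 to Fb5
G4 to F4
E4 to D4
Fb4 to Ebb4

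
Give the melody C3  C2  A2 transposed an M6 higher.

A3 A2 F#3

C3 up a major sixth is A3.
A major sixth up from C2 gives A2.
A2: a sixth up reaches F, and 9 semitones makes it F#3.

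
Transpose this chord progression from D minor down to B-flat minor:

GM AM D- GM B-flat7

EbM FM Bb- EbM Gb7

D minor down to B-flat minor is a major third; each chord root moves by that interval while the quality stays the same.
GM: root G down a major third → Eb, giving EbM.
AM: root A down a major third → F, giving FM.
D-: root D down a major third → Bb, giving Bb-.
GM: root G down a major third → Eb, giving EbM.
B-flat7: root B-flat down a major third → Gb, giving Gb7.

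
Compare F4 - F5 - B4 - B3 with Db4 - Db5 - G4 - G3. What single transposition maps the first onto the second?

down a major third

Take the first pair: F4 → Db4. F to D spans 3 letter names, so the interval is some kind of third.
Db4 to F4 is 4 semitones, which makes it a major third; the second version is lower, so the direction is down.
Checking another pair — B3 → G3 — gives the same interval.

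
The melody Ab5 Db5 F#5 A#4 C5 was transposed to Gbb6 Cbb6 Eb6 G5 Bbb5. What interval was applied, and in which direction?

From Ab5 to Gbb6 is 7 letter names — a seventh of some quality.
Ab5 to Gbb6 is 9 semitones, which makes it a diminished seventh; the second version is higher, so the direction is up.
Checking another pair — C5 → Bbb5 — gives the same interval.

up a diminished seventh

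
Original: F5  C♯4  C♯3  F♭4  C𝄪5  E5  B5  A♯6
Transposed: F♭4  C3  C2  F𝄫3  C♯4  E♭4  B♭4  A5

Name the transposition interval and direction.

From F5 to Fb4 is 8 letter names — an octave of some quality.
Fb4 to F5 is 13 semitones, which makes it an augmented octave; the second version is lower, so the direction is down.
Checking another pair — A#6 → A5 — gives the same interval.

down an augmented octave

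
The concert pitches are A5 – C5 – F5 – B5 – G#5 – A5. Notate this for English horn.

The English horn sounds a perfect fifth below written, so the written part must be a perfect fifth above concert — transpose each note up.
A5 -> E6
C5 -> G5
F5 -> C6
B5 -> F#6
G#5 -> D#6
A5 -> E6

E6 G5 C6 F#6 D#6 E6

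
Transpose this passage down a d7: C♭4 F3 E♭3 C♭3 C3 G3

D3 G#2 F#2 D2 D#2 A#2

A diminished seventh down from Cb4 gives D3.
A diminished seventh down from F3 gives G#2.
Eb3 down a diminished seventh is F#2.
A diminished seventh down from Cb3 gives D2.
C3: a seventh down reaches D, and 9 semitones makes it D#2.
G3: a seventh down reaches A, and 9 semitones makes it A#2.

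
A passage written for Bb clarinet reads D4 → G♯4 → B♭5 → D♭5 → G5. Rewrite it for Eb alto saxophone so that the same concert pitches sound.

A4 D#5 F6 Ab5 D6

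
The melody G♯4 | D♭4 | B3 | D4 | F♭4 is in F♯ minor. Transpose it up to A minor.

B4 Fb4 D4 F4 Abb4

F♯ minor to A minor up is a minor third, so every note moves up by that interval.
G#4 becomes B4
Db4 becomes Fb4
B3 becomes D4
D4 becomes F4
Fb4 becomes Abb4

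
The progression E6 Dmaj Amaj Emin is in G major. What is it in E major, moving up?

C#6 Bmaj F#maj C#min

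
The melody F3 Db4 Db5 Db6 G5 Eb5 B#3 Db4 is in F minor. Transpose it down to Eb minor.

Eb3 Cb4 Cb5 Cb6 F5 Db5 A#3 Cb4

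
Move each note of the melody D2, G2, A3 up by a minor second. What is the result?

Eb2 Ab2 Bb3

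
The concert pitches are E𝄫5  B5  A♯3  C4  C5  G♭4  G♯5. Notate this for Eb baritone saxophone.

Cb7 G#7 F##5 A5 A6 Eb6 E#7

The Eb baritone saxophone sounds a major thirteenth below written, so the written part must be a major thirteenth above concert — transpose each note up.
Ebb5 becomes Cb7
B5 becomes G#7
A#3 becomes F##5
C4 becomes A5
C5 becomes A6
Gb4 becomes Eb6
G#5 becomes E#7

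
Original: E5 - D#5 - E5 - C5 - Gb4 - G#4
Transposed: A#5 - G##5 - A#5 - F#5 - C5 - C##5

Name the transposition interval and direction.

up an augmented fourth

From E5 to A#5 is 4 letter names — a fourth of some quality.
E5 to A#5 is 6 semitones, which makes it an augmented fourth; the second version is higher, so the direction is up.
Checking another pair — G#4 → C##5 — gives the same interval.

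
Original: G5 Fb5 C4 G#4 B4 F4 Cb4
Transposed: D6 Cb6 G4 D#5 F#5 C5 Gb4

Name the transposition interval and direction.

up a perfect fifth

From G5 to D6 is 5 letter names — a fifth of some quality.
G5 to D6 is 7 semitones, which makes it a perfect fifth; the second version is higher, so the direction is up.
Checking another pair — Cb4 → Gb4 — gives the same interval.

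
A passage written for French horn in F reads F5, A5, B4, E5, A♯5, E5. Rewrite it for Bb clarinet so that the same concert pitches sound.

First find concert pitch: the French horn in F sounds a perfect fifth below written, so F5 A5 B4 E5 A♯5 E5 sounds Bb4 D5 E4 A4 D#5 A4.
Then write for Bb clarinet: it sounds a major second below written, so the part must be a major second above concert.
Bb4 → C5
D5 → E5
E4 → F#4
A4 → B4
D#5 → E#5
A4 → B4

C5 E5 F#4 B4 E#5 B4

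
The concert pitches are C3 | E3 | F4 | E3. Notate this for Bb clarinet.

The Bb clarinet sounds a major second below written, so the written part must be a major second above concert — transpose each note up.
C3 → D3
E3 → F#3
F4 → G4
E3 → F#3

D3 F#3 G4 F#3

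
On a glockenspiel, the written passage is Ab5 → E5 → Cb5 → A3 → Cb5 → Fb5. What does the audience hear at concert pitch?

Ab7 E7 Cb7 A5 Cb7 Fb7

Written C4 on the glockenspiel sounds as C6, a perfect fifteenth higher; apply that shift to every note.
Ab5 becomes Ab7
E5 becomes E7
Cb5 becomes Cb7
A3 becomes A5
Cb5 becomes Cb7
Fb5 becomes Fb7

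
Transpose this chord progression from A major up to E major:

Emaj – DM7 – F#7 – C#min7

A major up to E major is a perfect fifth; each chord root moves by that interval while the quality stays the same.
Emaj: root E up a perfect fifth → B, giving Bmaj.
DM7: root D up a perfect fifth → A, giving AM7.
F#7: root F# up a perfect fifth → C#, giving C#7.
C#min7: root C# up a perfect fifth → G#, giving G#min7.

Bmaj AM7 C#7 G#min7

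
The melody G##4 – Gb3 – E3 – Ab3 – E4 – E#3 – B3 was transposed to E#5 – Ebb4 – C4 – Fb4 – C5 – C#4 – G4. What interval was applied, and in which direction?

up a minor sixth

Take the first pair: G##4 → E#5. G to E spans 6 letter names, so the interval is some kind of sixth.
G##4 to E#5 is 8 semitones, which makes it a minor sixth; the second version is higher, so the direction is up.
Checking another pair — B3 → G4 — gives the same interval.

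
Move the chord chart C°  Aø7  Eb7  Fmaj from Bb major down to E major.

F#° D#ø7 A7 Bmaj

Bb major down to E major is a diminished fifth; each chord root moves by that interval while the quality stays the same.
C°: root C down a diminished fifth → F#, giving F#°.
Aø7: root A down a diminished fifth → D#, giving D#ø7.
Eb7: root Eb down a diminished fifth → A, giving A7.
Fmaj: root F down a diminished fifth → B, giving Bmaj.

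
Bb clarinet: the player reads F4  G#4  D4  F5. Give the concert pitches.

The Bb clarinet sounds a major second below written, so transpose each written note down a major second.
F4 becomes Eb4
G#4 becomes F#4
D4 becomes C4
F5 becomes Eb5

Eb4 F#4 C4 Eb5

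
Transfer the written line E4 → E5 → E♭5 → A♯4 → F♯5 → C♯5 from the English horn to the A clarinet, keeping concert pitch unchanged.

First find concert pitch: the English horn sounds a perfect fifth below written, so E4 E5 E♭5 A♯4 F♯5 C♯5 sounds A3 A4 Ab4 D#4 B4 F#4.
Then write for A clarinet: it sounds a minor third below written, so the part must be a minor third above concert.
A3 → C4
A4 → C5
Ab4 → Cb5
D#4 → F#4
B4 → D5
F#4 → A4

C4 C5 Cb5 F#4 D5 A4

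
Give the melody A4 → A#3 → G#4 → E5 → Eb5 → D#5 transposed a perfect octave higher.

A5 A#4 G#5 E6 Eb6 D#6

A4 -> A5
A#3 -> A#4
G#4 -> G#5
E5 -> E6
Eb5 -> Eb6
D#5 -> D#6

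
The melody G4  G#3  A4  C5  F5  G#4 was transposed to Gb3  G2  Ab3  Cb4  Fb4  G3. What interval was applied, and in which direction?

down an augmented octave

From G4 to Gb3 is 8 letter names — an octave of some quality.
Gb3 to G4 is 13 semitones, which makes it an augmented octave; the second version is lower, so the direction is down.
Checking another pair — G#4 → G3 — gives the same interval.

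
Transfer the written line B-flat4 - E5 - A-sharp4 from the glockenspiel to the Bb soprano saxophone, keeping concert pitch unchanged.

First find concert pitch: the glockenspiel sounds a perfect fifteenth above written, so B-flat4 E5 A-sharp4 sounds Bb6 E7 A#6.
Then write for Bb soprano saxophone: it sounds a major second below written, so the part must be a major second above concert.
Bb6 → C7
E7 → F#7
A#6 → B#6

C7 F#7 B#6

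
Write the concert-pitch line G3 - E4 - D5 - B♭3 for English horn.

Written C4 sounds as F3 on the English horn, so concert pitches are written a perfect fifth up.
G3 to D4
E4 to B4
D5 to A5
Bb3 to F4

D4 B4 A5 F4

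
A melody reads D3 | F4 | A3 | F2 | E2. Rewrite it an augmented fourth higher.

G#3 B4 D#4 B2 A#2

An augmented fourth up from D3 gives G#3.
An augmented fourth up from F4 gives B4.
A3 up an augmented fourth is D#4.
F2 up an augmented fourth is B2.
E2: a fourth up reaches A, and 6 semitones makes it A#2.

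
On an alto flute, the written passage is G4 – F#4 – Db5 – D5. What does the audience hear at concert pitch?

D4 C#4 Ab4 A4

The alto flute sounds a perfect fourth below written, so transpose each written note down a perfect fourth.
G4 -> D4
F#4 -> C#4
Db5 -> Ab4
D5 -> A4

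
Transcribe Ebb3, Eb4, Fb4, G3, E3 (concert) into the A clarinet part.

Written C4 sounds as A3 on the A clarinet, so concert pitches are written a minor third up.
Ebb3 becomes Gbb3
Eb4 becomes Gb4
Fb4 becomes Abb4
G3 becomes Bb3
E3 becomes G3

Gbb3 Gb4 Abb4 Bb3 G3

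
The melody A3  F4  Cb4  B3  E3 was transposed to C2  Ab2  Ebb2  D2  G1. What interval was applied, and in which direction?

From A3 to C2 is 13 letter names — a thirteenth of some quality.
C2 to A3 is 21 semitones, which makes it a major thirteenth; the second version is lower, so the direction is down.
Checking another pair — E3 → G1 — gives the same interval.

down a major thirteenth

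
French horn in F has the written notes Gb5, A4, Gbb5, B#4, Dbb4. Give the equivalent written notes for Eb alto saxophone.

Ab5 B4 Abb5 C##5 Ebb4

First find concert pitch: the French horn in F sounds a perfect fifth below written, so Gb5 A4 Gbb5 B#4 Dbb4 sounds Cb5 D4 Cbb5 E#4 Gbb3.
Then write for Eb alto saxophone: it sounds a major sixth below written, so the part must be a major sixth above concert.
Cb5 → Ab5
D4 → B4
Cbb5 → Abb5
E#4 → C##5
Gbb3 → Ebb4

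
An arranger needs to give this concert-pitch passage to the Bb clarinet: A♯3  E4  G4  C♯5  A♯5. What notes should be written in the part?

B#3 F#4 A4 D#5 B#5

The Bb clarinet sounds a major second below written, so the written part must be a major second above concert — transpose each note up.
A#3 → B#3
E4 → F#4
G4 → A4
C#5 → D#5
A#5 → B#5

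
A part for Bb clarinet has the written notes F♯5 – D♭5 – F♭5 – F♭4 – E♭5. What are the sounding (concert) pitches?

E5 Cb5 Ebb5 Ebb4 Db5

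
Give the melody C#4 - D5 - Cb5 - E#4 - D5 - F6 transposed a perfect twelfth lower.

C#4 down a perfect twelfth is F#2.
D5 down a perfect twelfth is G3.
Cb5: a twelfth down reaches F, and 19 semitones makes it Fb3.
A perfect twelfth down from E#4 gives A#2.
D5 down a perfect twelfth is G3.
F6: a twelfth down reaches B, and 19 semitones makes it Bb4.

F#2 G3 Fb3 A#2 G3 Bb4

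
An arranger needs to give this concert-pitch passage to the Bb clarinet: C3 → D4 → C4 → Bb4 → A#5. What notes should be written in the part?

D3 E4 D4 C5 B#5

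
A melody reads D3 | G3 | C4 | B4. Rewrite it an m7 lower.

A minor seventh down from D3 gives E2.
G3 down a minor seventh is A2.
C4: a seventh down reaches D, and 10 semitones makes it D3.
B4: a seventh down reaches C, and 10 semitones makes it C#4.

E2 A2 D3 C#4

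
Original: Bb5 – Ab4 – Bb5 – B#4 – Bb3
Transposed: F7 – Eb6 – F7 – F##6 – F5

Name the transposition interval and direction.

up a perfect twelfth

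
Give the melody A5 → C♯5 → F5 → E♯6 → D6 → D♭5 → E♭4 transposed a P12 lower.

D4 F#3 Bb3 A#4 G4 Gb3 Ab2

A5 down a perfect twelfth is D4.
C#5: a twelfth down reaches F, and 19 semitones makes it F#3.
F5: a twelfth down reaches B, and 19 semitones makes it Bb3.
E#6 down a perfect twelfth is A#4.
A perfect twelfth down from D6 gives G4.
Db5: a twelfth down reaches G, and 19 semitones makes it Gb3.
Eb4 down a perfect twelfth is Ab2.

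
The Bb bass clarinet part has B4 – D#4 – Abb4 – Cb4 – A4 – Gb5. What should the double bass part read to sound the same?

First find concert pitch: the Bb bass clarinet sounds a major ninth below written, so B4 D#4 Abb4 Cb4 A4 Gb5 sounds A3 C#3 Gbb3 Bbb2 G3 Fb4.
Then write for double bass: it sounds a perfect octave below written, so the part must be a perfect octave above concert.
A3 → A4
C#3 → C#4
Gbb3 → Gbb4
Bbb2 → Bbb3
G3 → G4
Fb4 → Fb5

A4 C#4 Gbb4 Bbb3 G4 Fb5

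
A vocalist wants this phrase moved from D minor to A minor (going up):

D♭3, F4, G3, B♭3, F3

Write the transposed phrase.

From D up to A is a perfect fifth; apply that to each pitch.
Db3 to Ab3
F4 to C5
G3 to D4
Bb3 to F4
F3 to C4

Ab3 C5 D4 F4 C4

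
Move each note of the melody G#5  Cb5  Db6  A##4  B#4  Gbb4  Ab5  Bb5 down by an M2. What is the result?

F#5 Bbb4 Cb6 G##4 A#4 Fbb4 Gb5 Ab5

G#5 becomes F#5
Cb5 becomes Bbb4
Db6 becomes Cb6
A##4 becomes G##4
B#4 becomes A#4
Gbb4 becomes Fbb4
Ab5 becomes Gb5
Bb5 becomes Ab5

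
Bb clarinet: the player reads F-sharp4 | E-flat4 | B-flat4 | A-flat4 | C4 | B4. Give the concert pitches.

E4 Db4 Ab4 Gb4 Bb3 A4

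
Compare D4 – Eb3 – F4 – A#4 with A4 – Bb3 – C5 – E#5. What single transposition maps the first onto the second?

up a perfect fifth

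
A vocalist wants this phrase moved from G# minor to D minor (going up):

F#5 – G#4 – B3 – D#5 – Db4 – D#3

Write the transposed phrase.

G# minor to D minor up is a diminished fifth, so every note moves up by that interval.
F#5 gives C6
G#4 gives D5
B3 gives F4
D#5 gives A5
Db4 gives Abb4
D#3 gives A3

C6 D5 F4 A5 Abb4 A3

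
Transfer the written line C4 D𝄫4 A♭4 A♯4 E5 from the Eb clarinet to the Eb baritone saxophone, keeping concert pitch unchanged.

C6 Dbb6 Ab6 A#6 E7

First find concert pitch: the Eb clarinet sounds a minor third above written, so C4 D𝄫4 A♭4 A♯4 E5 sounds Eb4 Fbb4 Cb5 C#5 G5.
Then write for Eb baritone saxophone: it sounds a major thirteenth below written, so the part must be a major thirteenth above concert.
Eb4 → C6
Fbb4 → Dbb6
Cb5 → Ab6
C#5 → A#6
G5 → E7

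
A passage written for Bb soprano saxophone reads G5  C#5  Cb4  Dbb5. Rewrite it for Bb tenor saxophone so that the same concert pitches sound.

G6 C#6 Cb5 Dbb6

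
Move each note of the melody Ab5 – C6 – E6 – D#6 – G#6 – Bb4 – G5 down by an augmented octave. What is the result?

Abb4 Cb5 Eb5 D5 G5 Bbb3 Gb4

Ab5 → Abb4
C6 → Cb5
E6 → Eb5
D#6 → D5
G#6 → G5
Bb4 → Bbb3
G5 → Gb4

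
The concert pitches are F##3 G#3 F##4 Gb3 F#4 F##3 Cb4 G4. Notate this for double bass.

The double bass sounds a perfect octave below written, so the written part must be a perfect octave above concert — transpose each note up.
F##3 becomes F##4
G#3 becomes G#4
F##4 becomes F##5
Gb3 becomes Gb4
F#4 becomes F#5
F##3 becomes F##4
Cb4 becomes Cb5
G4 becomes G5

F##4 G#4 F##5 Gb4 F#5 F##4 Cb5 G5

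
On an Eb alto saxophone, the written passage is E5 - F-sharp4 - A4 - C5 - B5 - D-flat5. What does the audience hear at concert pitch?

G4 A3 C4 Eb4 D5 Fb4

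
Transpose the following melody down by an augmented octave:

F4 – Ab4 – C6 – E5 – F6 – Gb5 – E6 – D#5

Fb3 Abb3 Cb5 Eb4 Fb5 Gbb4 Eb5 D4

F4 becomes Fb3
Ab4 becomes Abb3
C6 becomes Cb5
E5 becomes Eb4
F6 becomes Fb5
Gb5 becomes Gbb4
E6 becomes Eb5
D#5 becomes D4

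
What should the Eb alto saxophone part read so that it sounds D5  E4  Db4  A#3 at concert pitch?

B5 C#5 Bb4 F##4

The Eb alto saxophone sounds a major sixth below written, so the written part must be a major sixth above concert — transpose each note up.
D5 becomes B5
E4 becomes C#5
Db4 becomes Bb4
A#3 becomes F##4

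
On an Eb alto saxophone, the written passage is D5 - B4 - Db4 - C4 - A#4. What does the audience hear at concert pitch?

F4 D4 Fb3 Eb3 C#4

Written C4 on the Eb alto saxophone sounds as Eb3, a major sixth lower; apply that shift to every note.
D5 becomes F4
B4 becomes D4
Db4 becomes Fb3
C4 becomes Eb3
A#4 becomes C#4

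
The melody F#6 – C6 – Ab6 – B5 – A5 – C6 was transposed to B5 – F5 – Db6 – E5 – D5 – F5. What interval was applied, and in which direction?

Take the first pair: F#6 → B5. F to B spans 5 letter names, so the interval is some kind of fifth.
B5 to F#6 is 7 semitones, which makes it a perfect fifth; the second version is lower, so the direction is down.
Checking another pair — C6 → F5 — gives the same interval.

down a perfect fifth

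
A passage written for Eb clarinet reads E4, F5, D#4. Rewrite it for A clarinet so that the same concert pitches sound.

Bb4 Cb6 A4

First find concert pitch: the Eb clarinet sounds a minor third above written, so E4 F5 D#4 sounds G4 Ab5 F#4.
Then write for A clarinet: it sounds a minor third below written, so the part must be a minor third above concert.
G4 → Bb4
Ab5 → Cb6
F#4 → A4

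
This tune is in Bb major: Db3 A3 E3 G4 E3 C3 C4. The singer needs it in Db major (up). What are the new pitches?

Fb3 C4 G3 Bb4 G3 Eb3 Eb4

From Bb up to Db is a minor third; apply that to each pitch.
Db3 → Fb3
A3 → C4
E3 → G3
G4 → Bb4
E3 → G3
C3 → Eb3
C4 → Eb4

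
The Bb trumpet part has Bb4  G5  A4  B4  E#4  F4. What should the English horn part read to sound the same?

First find concert pitch: the Bb trumpet sounds a major second below written, so Bb4 G5 A4 B4 E#4 F4 sounds Ab4 F5 G4 A4 D#4 Eb4.
Then write for English horn: it sounds a perfect fifth below written, so the part must be a perfect fifth above concert.
Ab4 → Eb5
F5 → C6
G4 → D5
A4 → E5
D#4 → A#4
Eb4 → Bb4

Eb5 C6 D5 E5 A#4 Bb4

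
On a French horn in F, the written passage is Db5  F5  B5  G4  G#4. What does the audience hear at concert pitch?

Gb4 Bb4 E5 C4 C#4

Written C4 on the French horn in F sounds as F3, a perfect fifth lower; apply that shift to every note.
Db5 becomes Gb4
F5 becomes Bb4
B5 becomes E5
G4 becomes C4
G#4 becomes C#4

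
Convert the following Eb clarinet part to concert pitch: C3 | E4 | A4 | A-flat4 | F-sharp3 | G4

Eb3 G4 C5 Cb5 A3 Bb4

Written C4 on the Eb clarinet sounds as Eb4, a minor third higher; apply that shift to every note.
C3 → Eb3
E4 → G4
A4 → C5
Ab4 → Cb5
F#3 → A3
G4 → Bb4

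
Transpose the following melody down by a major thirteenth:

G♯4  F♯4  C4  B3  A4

G#4 becomes B2
F#4 becomes A2
C4 becomes Eb2
B3 becomes D2
A4 becomes C3

B2 A2 Eb2 D2 C3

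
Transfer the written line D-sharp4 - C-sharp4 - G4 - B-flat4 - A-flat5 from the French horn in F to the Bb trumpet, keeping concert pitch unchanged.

First find concert pitch: the French horn in F sounds a perfect fifth below written, so D-sharp4 C-sharp4 G4 B-flat4 A-flat5 sounds G#3 F#3 C4 Eb4 Db5.
Then write for Bb trumpet: it sounds a major second below written, so the part must be a major second above concert.
G#3 → A#3
F#3 → G#3
C4 → D4
Eb4 → F4
Db5 → Eb5

A#3 G#3 D4 F4 Eb5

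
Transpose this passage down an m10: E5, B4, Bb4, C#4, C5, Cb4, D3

E5 gives C#4
B4 gives G#3
Bb4 gives G3
C#4 gives A#2
C5 gives A3
Cb4 gives Ab2
D3 gives B1

C#4 G#3 G3 A#2 A3 Ab2 B1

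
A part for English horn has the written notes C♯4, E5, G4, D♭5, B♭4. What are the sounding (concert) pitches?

The English horn sounds a perfect fifth below written, so transpose each written note down a perfect fifth.
C#4 becomes F#3
E5 becomes A4
G4 becomes C4
Db5 becomes Gb4
Bb4 becomes Eb4

F#3 A4 C4 Gb4 Eb4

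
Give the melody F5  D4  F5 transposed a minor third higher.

F5: a third up reaches A, and 3 semitones makes it Ab5.
D4 up a minor third is F4.
F5 up a minor third is Ab5.

Ab5 F4 Ab5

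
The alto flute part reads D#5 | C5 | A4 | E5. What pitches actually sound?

Written C4 on the alto flute sounds as G3, a perfect fourth lower; apply that shift to every note.
D#5 to A#4
C5 to G4
A4 to E4
E5 to B4

A#4 G4 E4 B4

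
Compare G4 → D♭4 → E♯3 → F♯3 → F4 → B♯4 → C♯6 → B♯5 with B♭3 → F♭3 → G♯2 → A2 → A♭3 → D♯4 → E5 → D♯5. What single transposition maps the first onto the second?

down a major sixth

Take the first pair: G4 → Bb3. G to B spans 6 letter names, so the interval is some kind of sixth.
Bb3 to G4 is 9 semitones, which makes it a major sixth; the second version is lower, so the direction is down.
Checking another pair — B#5 → D#5 — gives the same interval.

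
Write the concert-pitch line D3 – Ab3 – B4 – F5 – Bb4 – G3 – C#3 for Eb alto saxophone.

B3 F4 G#5 D6 G5 E4 A#3

Written C4 sounds as Eb3 on the Eb alto saxophone, so concert pitches are written a major sixth up.
D3 → B3
Ab3 → F4
B4 → G#5
F5 → D6
Bb4 → G5
G3 → E4
C#3 → A#3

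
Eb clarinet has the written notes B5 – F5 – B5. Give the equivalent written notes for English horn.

A6 Eb6 A6

First find concert pitch: the Eb clarinet sounds a minor third above written, so B5 F5 B5 sounds D6 Ab5 D6.
Then write for English horn: it sounds a perfect fifth below written, so the part must be a perfect fifth above concert.
D6 → A6
Ab5 → Eb6
D6 → A6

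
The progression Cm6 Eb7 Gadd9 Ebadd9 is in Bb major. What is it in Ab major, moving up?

Bb major up to Ab major is a minor seventh; each chord root moves by that interval while the quality stays the same.
Cm6: root C up a minor seventh → Bb, giving Bbm6.
Eb7: root Eb up a minor seventh → Db, giving Db7.
Gadd9: root G up a minor seventh → F, giving Fadd9.
Ebadd9: root Eb up a minor seventh → Db, giving Dbadd9.

Bbm6 Db7 Fadd9 Dbadd9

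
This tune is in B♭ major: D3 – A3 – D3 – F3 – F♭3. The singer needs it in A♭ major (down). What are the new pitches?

B♭ major to A♭ major down is a major second, so every note moves down by that interval.
D3 becomes C3
A3 becomes G3
D3 becomes C3
F3 becomes Eb3
Fb3 becomes Ebb3

C3 G3 C3 Eb3 Ebb3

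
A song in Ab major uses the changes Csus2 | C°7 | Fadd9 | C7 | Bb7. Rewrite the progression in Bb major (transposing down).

Ab major down to Bb major is a minor seventh; each chord root moves by that interval while the quality stays the same.
Csus2: root C down a minor seventh → D, giving Dsus2.
C°7: root C down a minor seventh → D, giving D°7.
Fadd9: root F down a minor seventh → G, giving Gadd9.
C7: root C down a minor seventh → D, giving D7.
Bb7: root Bb down a minor seventh → C, giving C7.

Dsus2 D°7 Gadd9 D7 C7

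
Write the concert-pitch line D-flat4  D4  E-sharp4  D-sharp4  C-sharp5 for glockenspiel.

Db2 D2 E#2 D#2 C#3

The glockenspiel sounds a perfect fifteenth above written, so the written part must be a perfect fifteenth below concert — transpose each note down.
Db4 to Db2
D4 to D2
E#4 to E#2
D#4 to D#2
C#5 to C#3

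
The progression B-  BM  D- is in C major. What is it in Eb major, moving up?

C major up to Eb major is a minor third; each chord root moves by that interval while the quality stays the same.
B-: root B up a minor third → D, giving D-.
BM: root B up a minor third → D, giving DM.
D-: root D up a minor third → F, giving F-.

D- DM F-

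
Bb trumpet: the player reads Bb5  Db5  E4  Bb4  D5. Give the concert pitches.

Ab5 Cb5 D4 Ab4 C5

Written C4 on the Bb trumpet sounds as Bb3, a major second lower; apply that shift to every note.
Bb5 becomes Ab5
Db5 becomes Cb5
E4 becomes D4
Bb4 becomes Ab4
D5 becomes C5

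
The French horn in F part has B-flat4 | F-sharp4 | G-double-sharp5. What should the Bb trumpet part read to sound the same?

First find concert pitch: the French horn in F sounds a perfect fifth below written, so B-flat4 F-sharp4 G-double-sharp5 sounds Eb4 B3 C##5.
Then write for Bb trumpet: it sounds a major second below written, so the part must be a major second above concert.
Eb4 → F4
B3 → C#4
C##5 → D##5

F4 C#4 D##5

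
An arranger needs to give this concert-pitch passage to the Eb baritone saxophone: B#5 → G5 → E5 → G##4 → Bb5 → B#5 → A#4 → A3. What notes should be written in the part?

Written C4 sounds as Eb2 on the Eb baritone saxophone, so concert pitches are written a major thirteenth up.
B#5 becomes G##7
G5 becomes E7
E5 becomes C#7
G##4 becomes E##6
Bb5 becomes G7
B#5 becomes G##7
A#4 becomes F##6
A3 becomes F#5

G##7 E7 C#7 E##6 G7 G##7 F##6 F#5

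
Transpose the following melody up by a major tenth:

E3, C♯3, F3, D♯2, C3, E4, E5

G#4 E#4 A4 F##3 E4 G#5 G#6

E3: a tenth up reaches G, and 16 semitones makes it G#4.
C#3: a tenth up reaches E, and 16 semitones makes it E#4.
F3: a tenth up reaches A, and 16 semitones makes it A4.
A major tenth up from D#2 gives F##3.
A major tenth up from C3 gives E4.
E4 up a major tenth is G#5.
E5 up a major tenth is G#6.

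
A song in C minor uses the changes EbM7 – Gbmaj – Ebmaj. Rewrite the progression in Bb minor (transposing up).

C minor up to Bb minor is a minor seventh; each chord root moves by that interval while the quality stays the same.
EbM7: root Eb up a minor seventh → Db, giving DbM7.
Gbmaj: root Gb up a minor seventh → Fb, giving Fbmaj.
Ebmaj: root Eb up a minor seventh → Db, giving Dbmaj.

DbM7 Fbmaj Dbmaj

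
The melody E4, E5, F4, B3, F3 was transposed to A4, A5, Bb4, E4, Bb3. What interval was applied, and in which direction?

From E4 to A4 is 4 letter names — a fourth of some quality.
E4 to A4 is 5 semitones, which makes it a perfect fourth; the second version is higher, so the direction is up.
Checking another pair — F3 → Bb3 — gives the same interval.

up a perfect fourth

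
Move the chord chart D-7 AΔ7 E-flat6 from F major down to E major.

F major down to E major is a minor second; each chord root moves by that interval while the quality stays the same.
D-7: root D down a minor second → C#, giving C#-7.
AΔ7: root A down a minor second → G#, giving G#Δ7.
E-flat6: root E-flat down a minor second → D, giving D6.

C#-7 G#Δ7 D6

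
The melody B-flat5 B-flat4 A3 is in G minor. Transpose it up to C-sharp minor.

From G up to C-sharp is an augmented fourth; apply that to each pitch.
Bb5 gives E6
Bb4 gives E5
A3 gives D#4

E6 E5 D#4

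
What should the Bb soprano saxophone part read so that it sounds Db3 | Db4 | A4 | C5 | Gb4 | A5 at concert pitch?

Written C4 sounds as Bb3 on the Bb soprano saxophone, so concert pitches are written a major second up.
Db3 to Eb3
Db4 to Eb4
A4 to B4
C5 to D5
Gb4 to Ab4
A5 to B5

Eb3 Eb4 B4 D5 Ab4 B5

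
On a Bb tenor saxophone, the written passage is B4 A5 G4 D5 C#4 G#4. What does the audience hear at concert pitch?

A3 G4 F3 C4 B2 F#3

Written C4 on the Bb tenor saxophone sounds as Bb2, a major ninth lower; apply that shift to every note.
B4 → A3
A5 → G4
G4 → F3
D5 → C4
C#4 → B2
G#4 → F#3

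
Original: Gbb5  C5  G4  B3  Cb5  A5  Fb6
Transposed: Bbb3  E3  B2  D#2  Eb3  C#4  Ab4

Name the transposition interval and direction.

From Gbb5 to Bbb3 is 13 letter names — a thirteenth of some quality.
Bbb3 to Gbb5 is 20 semitones, which makes it a minor thirteenth; the second version is lower, so the direction is down.
Checking another pair — Fb6 → Ab4 — gives the same interval.

down a minor thirteenth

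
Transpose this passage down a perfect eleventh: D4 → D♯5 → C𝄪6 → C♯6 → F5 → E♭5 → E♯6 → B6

A2 A#3 G##4 G#4 C4 Bb3 B#4 F#5

A perfect eleventh down from D4 gives A2.
A perfect eleventh down from D#5 gives A#3.
C##6: an eleventh down reaches G, and 17 semitones makes it G##4.
C#6: an eleventh down reaches G, and 17 semitones makes it G#4.
F5 down a perfect eleventh is C4.
A perfect eleventh down from Eb5 gives Bb3.
A perfect eleventh down from E#6 gives B#4.
B6: an eleventh down reaches F, and 17 semitones makes it F#5.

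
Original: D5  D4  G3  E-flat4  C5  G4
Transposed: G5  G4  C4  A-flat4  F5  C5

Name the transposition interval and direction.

up a perfect fourth

Take the first pair: D5 → G5. D to G spans 4 letter names, so the interval is some kind of fourth.
D5 to G5 is 5 semitones, which makes it a perfect fourth; the second version is higher, so the direction is up.
Checking another pair — G4 → C5 — gives the same interval.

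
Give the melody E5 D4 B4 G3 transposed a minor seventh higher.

D6 C5 A5 F4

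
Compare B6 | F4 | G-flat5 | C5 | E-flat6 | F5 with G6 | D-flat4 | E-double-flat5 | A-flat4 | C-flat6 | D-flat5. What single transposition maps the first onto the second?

down a major third

Take the first pair: B6 → G6. B to G spans 3 letter names, so the interval is some kind of third.
G6 to B6 is 4 semitones, which makes it a major third; the second version is lower, so the direction is down.
Checking another pair — F5 → Db5 — gives the same interval.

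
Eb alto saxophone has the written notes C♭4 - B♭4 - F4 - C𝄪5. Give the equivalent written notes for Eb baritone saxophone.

Cb5 Bb5 F5 C##6

First find concert pitch: the Eb alto saxophone sounds a major sixth below written, so C♭4 B♭4 F4 C𝄪5 sounds Ebb3 Db4 Ab3 E#4.
Then write for Eb baritone saxophone: it sounds a major thirteenth below written, so the part must be a major thirteenth above concert.
Ebb3 → Cb5
Db4 → Bb5
Ab3 → F5
E#4 → C##6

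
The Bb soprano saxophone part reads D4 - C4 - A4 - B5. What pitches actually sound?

Written C4 on the Bb soprano saxophone sounds as Bb3, a major second lower; apply that shift to every note.
D4 -> C4
C4 -> Bb3
A4 -> G4
B5 -> A5

C4 Bb3 G4 A5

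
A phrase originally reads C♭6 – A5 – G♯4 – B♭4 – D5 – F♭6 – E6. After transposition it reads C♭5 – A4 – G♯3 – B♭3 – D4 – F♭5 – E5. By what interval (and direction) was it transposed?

down a perfect octave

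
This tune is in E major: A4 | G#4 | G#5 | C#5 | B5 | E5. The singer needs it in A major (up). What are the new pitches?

From E up to A is a perfect fourth; apply that to each pitch.
A4 → D5
G#4 → C#5
G#5 → C#6
C#5 → F#5
B5 → E6
E5 → A5

D5 C#5 C#6 F#5 E6 A5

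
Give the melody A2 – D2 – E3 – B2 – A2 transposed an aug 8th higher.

A#3 D#3 E#4 B#3 A#3

A2: an octave up reaches A, and 13 semitones makes it A#3.
D2 up an augmented octave is D#3.
E3 up an augmented octave is E#4.
An augmented octave up from B2 gives B#3.
A2: an octave up reaches A, and 13 semitones makes it A#3.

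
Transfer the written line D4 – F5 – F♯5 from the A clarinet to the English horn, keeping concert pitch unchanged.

F#4 A5 A#5

First find concert pitch: the A clarinet sounds a minor third below written, so D4 F5 F♯5 sounds B3 D5 D#5.
Then write for English horn: it sounds a perfect fifth below written, so the part must be a perfect fifth above concert.
B3 → F#4
D5 → A5
D#5 → A#5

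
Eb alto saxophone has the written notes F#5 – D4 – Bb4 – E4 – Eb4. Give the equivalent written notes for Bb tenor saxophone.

First find concert pitch: the Eb alto saxophone sounds a major sixth below written, so F#5 D4 Bb4 E4 Eb4 sounds A4 F3 Db4 G3 Gb3.
Then write for Bb tenor saxophone: it sounds a major ninth below written, so the part must be a major ninth above concert.
A4 → B5
F3 → G4
Db4 → Eb5
G3 → A4
Gb3 → Ab4

B5 G4 Eb5 A4 Ab4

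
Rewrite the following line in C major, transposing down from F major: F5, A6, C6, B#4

F major to C major down is a perfect fourth, so every note moves down by that interval.
F5 -> C5
A6 -> E6
C6 -> G5
B#4 -> F##4

C5 E6 G5 F##4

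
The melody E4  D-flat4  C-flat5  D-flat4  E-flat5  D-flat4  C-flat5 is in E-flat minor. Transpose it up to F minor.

E-flat minor to F minor up is a major second, so every note moves up by that interval.
E4 → F#4
Db4 → Eb4
Cb5 → Db5
Db4 → Eb4
Eb5 → F5
Db4 → Eb4
Cb5 → Db5

F#4 Eb4 Db5 Eb4 F5 Eb4 Db5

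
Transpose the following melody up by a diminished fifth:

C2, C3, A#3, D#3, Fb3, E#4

Gb2 Gb3 E4 A3 Cbb4 B4

C2 to Gb2
C3 to Gb3
A#3 to E4
D#3 to A3
Fb3 to Cbb4
E#4 to B4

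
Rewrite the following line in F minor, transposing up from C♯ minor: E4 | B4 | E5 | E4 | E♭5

From C♯ up to F is a diminished fourth; apply that to each pitch.
E4 -> Ab4
B4 -> Eb5
E5 -> Ab5
E4 -> Ab4
Eb5 -> Abb5

Ab4 Eb5 Ab5 Ab4 Abb5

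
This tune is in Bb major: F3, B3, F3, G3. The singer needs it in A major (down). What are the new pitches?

E3 A#3 E3 F#3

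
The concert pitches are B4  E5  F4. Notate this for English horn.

F#5 B5 C5

The English horn sounds a perfect fifth below written, so the written part must be a perfect fifth above concert — transpose each note up.
B4 to F#5
E5 to B5
F4 to C5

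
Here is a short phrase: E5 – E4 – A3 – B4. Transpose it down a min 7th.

F#4 F#3 B2 C#4

E5 → F#4
E4 → F#3
A3 → B2
B4 → C#4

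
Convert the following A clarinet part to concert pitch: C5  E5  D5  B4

Written C4 on the A clarinet sounds as A3, a minor third lower; apply that shift to every note.
C5 -> A4
E5 -> C#5
D5 -> B4
B4 -> G#4

A4 C#5 B4 G#4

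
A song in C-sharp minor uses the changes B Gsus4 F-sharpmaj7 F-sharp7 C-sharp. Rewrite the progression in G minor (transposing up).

F Dbsus4 Cmaj7 C7 G

C-sharp minor up to G minor is a diminished fifth; each chord root moves by that interval while the quality stays the same.
B: root B up a diminished fifth → F, giving F.
Gsus4: root G up a diminished fifth → Db, giving Dbsus4.
F-sharpmaj7: root F-sharp up a diminished fifth → C, giving Cmaj7.
F-sharp7: root F-sharp up a diminished fifth → C, giving C7.
C-sharp: root C-sharp up a diminished fifth → G, giving G.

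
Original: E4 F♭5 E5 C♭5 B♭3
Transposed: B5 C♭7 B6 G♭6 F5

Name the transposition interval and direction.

Take the first pair: E4 → B5. E to B spans 12 letter names, so the interval is some kind of twelfth.
E4 to B5 is 19 semitones, which makes it a perfect twelfth; the second version is higher, so the direction is up.
Checking another pair — Bb3 → F5 — gives the same interval.

up a perfect twelfth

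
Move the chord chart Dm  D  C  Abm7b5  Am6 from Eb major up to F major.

Em E D Bbm7b5 Bm6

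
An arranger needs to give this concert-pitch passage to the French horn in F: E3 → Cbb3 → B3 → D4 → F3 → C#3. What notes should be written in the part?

Written C4 sounds as F3 on the French horn in F, so concert pitches are written a perfect fifth up.
E3 gives B3
Cbb3 gives Gbb3
B3 gives F#4
D4 gives A4
F3 gives C4
C#3 gives G#3

B3 Gbb3 F#4 A4 C4 G#3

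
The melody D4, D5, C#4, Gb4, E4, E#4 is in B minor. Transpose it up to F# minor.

A4 A5 G#4 Db5 B4 B#4

B minor to F# minor up is a perfect fifth, so every note moves up by that interval.
D4 → A4
D5 → A5
C#4 → G#4
Gb4 → Db5
E4 → B4
E#4 → B#4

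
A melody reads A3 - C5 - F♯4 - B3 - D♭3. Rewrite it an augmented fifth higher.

E#4 G#5 C##5 F##4 A3

A3: a fifth up reaches E, and 8 semitones makes it E#4.
C5 up an augmented fifth is G#5.
An augmented fifth up from F#4 gives C##5.
B3: a fifth up reaches F, and 8 semitones makes it F##4.
Db3 up an augmented fifth is A3.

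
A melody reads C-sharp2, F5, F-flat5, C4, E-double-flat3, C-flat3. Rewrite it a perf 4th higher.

C#2 becomes F#2
F5 becomes Bb5
Fb5 becomes Bbb5
C4 becomes F4
Ebb3 becomes Abb3
Cb3 becomes Fb3

F#2 Bb5 Bbb5 F4 Abb3 Fb3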